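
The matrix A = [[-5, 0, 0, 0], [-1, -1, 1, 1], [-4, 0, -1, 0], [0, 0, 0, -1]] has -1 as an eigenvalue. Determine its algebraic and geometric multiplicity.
The characteristic polynomial is (x + 1)^3(x + 5), so the factor x + 1 appears with exponent 3: the algebraic multiplicity is 3.

rank(A + I) = 2, so the eigenspace has dimension 4 - 2 = 2: the geometric multiplicity is 2.

Since 2 < 3, A is not diagonalizable.

algebraic multiplicity 3, geometric multiplicity 2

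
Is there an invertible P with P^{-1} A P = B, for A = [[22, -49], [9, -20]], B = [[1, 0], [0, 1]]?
No.

Both have characteristic polynomial (x - 1)^2, but the minimal polynomial of A is (x - 1)^2 while the minimal polynomial of B is x - 1. The minimal polynomial is a similarity invariant, so A and B are not similar.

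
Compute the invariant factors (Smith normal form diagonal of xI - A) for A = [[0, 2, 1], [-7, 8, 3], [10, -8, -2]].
(x - 2)^3

The Jordan structure of A has elementary divisors (x - 2)^3. Arranging the block sizes at each eigenvalue in decreasing order and taking row products gives the invariant factors.

Invariant factors (smallest first, each dividing the next): (x - 2)^3.

Check: the last factor (x - 2)^3 is the minimal polynomial, and the product (x - 2)^3 is the characteristic polynomial.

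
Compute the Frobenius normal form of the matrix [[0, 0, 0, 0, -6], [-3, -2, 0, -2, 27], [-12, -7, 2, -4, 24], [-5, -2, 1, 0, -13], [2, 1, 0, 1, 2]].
R = [[0, 0, 0, 0, -6], [1, 0, 0, 0, 19], [0, 1, 0, 0, -20], [0, 0, 1, 0, 6], [0, 0, 0, 1, 2]]

The invariant factors of A (the non-unit diagonal entries of the Smith normal form of xI - A over ℚ[x]) are (x - 2)(x - 1)^3(x + 3), each dividing the next. The characteristic polynomial is their product, (x - 2)(x - 1)^3(x + 3).

The rational canonical form is the block-diagonal matrix of companion matrices C(f_i):
R = [[0, 0, 0, 0, -6], [1, 0, 0, 0, 19], [0, 1, 0, 0, -20], [0, 0, 1, 0, 6], [0, 0, 0, 1, 2]].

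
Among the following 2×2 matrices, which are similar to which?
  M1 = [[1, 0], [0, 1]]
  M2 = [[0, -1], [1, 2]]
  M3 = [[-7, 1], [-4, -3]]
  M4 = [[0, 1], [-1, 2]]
Characteristic polynomials: χ_{M1} = (x - 1)^2, χ_{M2} = (x - 1)^2, χ_{M3} = (x + 5)^2, χ_{M4} = (x - 1)^2.

{M1}: invariant factors x - 1, x - 1.

{M2, M4}: invariant factors (x - 1)^2.

{M3}: invariant factors (x + 5)^2.

Matrices are similar if and only if their invariant-factor lists agree; the partition into similarity classes is {M1}, {M2, M4}, {M3}.

3 classes: {M1}, {M2, M4}, {M3}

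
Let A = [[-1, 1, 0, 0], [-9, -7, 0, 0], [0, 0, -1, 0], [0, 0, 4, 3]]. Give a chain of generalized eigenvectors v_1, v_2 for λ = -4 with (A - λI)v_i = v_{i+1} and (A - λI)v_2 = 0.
v_1 = [[-2, 7, 0, 0]]^T, v_2 = [[1, -3, 0, 0]]^T

We seek v_1 ∈ ker((A + 4I)^2) \ ker(A + 4I), then set v_{i+1} = (A + 4I) v_i.

One such chain is v_1 = [[-2, 7, 0, 0]]^T, v_2 = [[1, -3, 0, 0]]^T. Check: (A + 4I) v_2 = [[0, 0, 0, 0]]^T = 0.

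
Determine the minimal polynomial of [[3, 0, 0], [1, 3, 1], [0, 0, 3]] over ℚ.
m_A(x) = (x - 3)^2

The characteristic polynomial factors as (x - 3)^3. The minimal polynomial is ∏(x - λ)^{k_λ} where k_λ is the size of the largest Jordan block at λ.

For λ = 3: rank(A - 3I) = 1, and the largest Jordan block has size 2 (the smallest k with rank((A - 3I)^k) = rank((A - 3I)^(k+1))).

So m_A(x) = (x - 3)^2.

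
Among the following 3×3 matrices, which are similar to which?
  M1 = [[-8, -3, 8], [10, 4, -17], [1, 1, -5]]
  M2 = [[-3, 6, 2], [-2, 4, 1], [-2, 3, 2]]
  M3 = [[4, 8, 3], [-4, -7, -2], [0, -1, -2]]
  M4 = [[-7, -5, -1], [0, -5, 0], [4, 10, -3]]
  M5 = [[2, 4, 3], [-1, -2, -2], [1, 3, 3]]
5 classes: {M1}, {M2}, {M3}, {M4}, {M5}

Characteristic polynomials: χ_{M1} = (x + 3)^3, χ_{M2} = (x - 1)^3, χ_{M3} = (x + 1)(x + 2)^2, χ_{M4} = (x + 5)^3, χ_{M5} = (x - 1)^3.

{M1}: invariant factors (x + 3)^3.

{M2}: invariant factors x - 1, (x - 1)^2.

{M3}: invariant factors (x + 1)(x + 2)^2.

{M4}: invariant factors x + 5, (x + 5)^2.

{M5}: invariant factors (x - 1)^3.

Matrices are similar if and only if their invariant-factor lists agree; the partition into similarity classes is {M1}, {M2}, {M3}, {M4}, {M5}.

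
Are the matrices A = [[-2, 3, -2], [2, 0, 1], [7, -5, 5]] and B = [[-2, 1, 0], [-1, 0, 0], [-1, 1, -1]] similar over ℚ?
No.

trace(A) = 3 but trace(B) = -3. The trace is a similarity invariant, so A and B are not similar.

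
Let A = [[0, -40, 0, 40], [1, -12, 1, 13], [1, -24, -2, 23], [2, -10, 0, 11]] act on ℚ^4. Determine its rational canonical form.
R = [[0, 0, 0, 40], [1, 0, 0, 38], [0, 1, 0, 16], [0, 0, 1, -3]]

The invariant factors of A (the non-unit diagonal entries of the Smith normal form of xI - A over ℚ[x]) are (x - 4)(x + 5)(x^2 + 2x + 2), each dividing the next. The characteristic polynomial is their product, (x - 4)(x + 5)(x^2 + 2x + 2).

The rational canonical form is the block-diagonal matrix of companion matrices C(f_i):
R = [[0, 0, 0, 40], [1, 0, 0, 38], [0, 1, 0, 16], [0, 0, 1, -3]].

Note the characteristic polynomial does not split into linear factors over ℚ, so A has no Jordan form over ℚ; the rational canonical form exists over any field.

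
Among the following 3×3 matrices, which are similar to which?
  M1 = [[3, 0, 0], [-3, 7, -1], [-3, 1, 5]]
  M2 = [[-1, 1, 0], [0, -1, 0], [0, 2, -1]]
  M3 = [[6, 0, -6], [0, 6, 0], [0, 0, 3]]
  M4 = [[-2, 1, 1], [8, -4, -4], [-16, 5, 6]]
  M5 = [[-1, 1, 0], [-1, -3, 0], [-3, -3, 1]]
Characteristic polynomials: χ_{M1} = (x - 6)^2(x - 3), χ_{M2} = (x + 1)^3, χ_{M3} = (x - 6)^2(x - 3), χ_{M4} = x^3, χ_{M5} = (x - 1)(x + 2)^2.

{M1}: invariant factors (x - 6)^2(x - 3).

{M2}: invariant factors x + 1, (x + 1)^2.

{M3}: invariant factors x - 6, (x - 6)(x - 3).

{M4}: invariant factors x^3.

{M5}: invariant factors (x - 1)(x + 2)^2.

Matrices are similar if and only if their invariant-factor lists agree; the partition into similarity classes is {M1}, {M2}, {M3}, {M4}, {M5}.

5 classes: {M1}, {M2}, {M3}, {M4}, {M5}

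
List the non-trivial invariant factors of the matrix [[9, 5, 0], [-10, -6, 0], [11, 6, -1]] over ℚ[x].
(x - 4)(x + 1)^2

The Jordan structure of A has elementary divisors (x + 1)^2, (x - 4). Arranging the block sizes at each eigenvalue in decreasing order and taking row products gives the invariant factors.

Invariant factors (smallest first, each dividing the next): (x - 4)(x + 1)^2.

Check: the last factor (x - 4)(x + 1)^2 is the minimal polynomial, and the product (x - 4)(x + 1)^2 is the characteristic polynomial.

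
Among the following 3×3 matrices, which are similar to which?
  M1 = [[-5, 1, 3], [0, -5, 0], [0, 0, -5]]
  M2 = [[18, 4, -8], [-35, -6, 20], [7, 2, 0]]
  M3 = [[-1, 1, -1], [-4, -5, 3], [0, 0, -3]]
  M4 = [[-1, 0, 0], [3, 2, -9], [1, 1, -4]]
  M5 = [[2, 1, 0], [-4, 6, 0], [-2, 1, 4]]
4 classes: {M1}, {M2, M5}, {M3}, {M4}

Characteristic polynomials: χ_{M1} = (x + 5)^3, χ_{M2} = (x - 4)^3, χ_{M3} = (x + 3)^3, χ_{M4} = (x + 1)^3, χ_{M5} = (x - 4)^3.

{M1}: invariant factors x + 5, (x + 5)^2.

{M2, M5}: invariant factors x - 4, (x - 4)^2.

{M3}: invariant factors (x + 3)^3.

{M4}: invariant factors x + 1, (x + 1)^2.

Matrices are similar if and only if their invariant-factor lists agree; the partition into similarity classes is {M1}, {M2, M5}, {M3}, {M4}.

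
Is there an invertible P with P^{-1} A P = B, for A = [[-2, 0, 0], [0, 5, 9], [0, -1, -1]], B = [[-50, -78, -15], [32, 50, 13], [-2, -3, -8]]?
trace(A) = 2 but trace(B) = -8. The trace is a similarity invariant, so A and B are not similar.

No.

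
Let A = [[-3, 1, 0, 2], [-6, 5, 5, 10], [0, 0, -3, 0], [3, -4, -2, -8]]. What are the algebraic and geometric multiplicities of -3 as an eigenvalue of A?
The characteristic polynomial is x(x + 3)^3, so the factor x + 3 appears with exponent 3: the algebraic multiplicity is 3.

rank(A + 3I) = 3, so the eigenspace has dimension 4 - 3 = 1: the geometric multiplicity is 1.

Since 1 < 3, A is not diagonalizable.

algebraic multiplicity 3, geometric multiplicity 1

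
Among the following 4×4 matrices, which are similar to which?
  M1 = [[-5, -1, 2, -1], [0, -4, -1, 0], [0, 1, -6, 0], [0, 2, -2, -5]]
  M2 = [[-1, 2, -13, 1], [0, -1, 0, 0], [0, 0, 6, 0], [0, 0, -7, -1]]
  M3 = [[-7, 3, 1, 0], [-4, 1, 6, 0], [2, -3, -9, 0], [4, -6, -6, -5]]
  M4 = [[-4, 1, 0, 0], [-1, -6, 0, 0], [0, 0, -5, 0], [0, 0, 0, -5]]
Characteristic polynomials: χ_{M1} = (x + 5)^4, χ_{M2} = (x - 6)(x + 1)^3, χ_{M3} = (x + 5)^4, χ_{M4} = (x + 5)^4.

{M1, M3}: invariant factors x + 5, (x + 5)^3.

{M2}: invariant factors x + 1, (x - 6)(x + 1)^2.

{M4}: invariant factors x + 5, x + 5, (x + 5)^2.

Matrices are similar if and only if their invariant-factor lists agree; the partition into similarity classes is {M1, M3}, {M2}, {M4}.

3 classes: {M1, M3}, {M2}, {M4}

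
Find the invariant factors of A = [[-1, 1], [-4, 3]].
(x - 1)^2

The Jordan structure of A has elementary divisors (x - 1)^2. Arranging the block sizes at each eigenvalue in decreasing order and taking row products gives the invariant factors.

Invariant factors (smallest first, each dividing the next): (x - 1)^2.

Check: the last factor (x - 1)^2 is the minimal polynomial, and the product (x - 1)^2 is the characteristic polynomial.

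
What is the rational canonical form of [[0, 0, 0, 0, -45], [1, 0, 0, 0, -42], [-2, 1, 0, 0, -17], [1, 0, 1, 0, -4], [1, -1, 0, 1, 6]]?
The invariant factors of A (the non-unit diagonal entries of the Smith normal form of xI - A over ℚ[x]) are (x - 3)^2(x^3 - 2x + 5), each dividing the next. The characteristic polynomial is their product, (x - 3)^2(x^3 - 2x + 5).

The rational canonical form is the block-diagonal matrix of companion matrices C(f_i):
R = [[0, 0, 0, 0, -45], [1, 0, 0, 0, 48], [0, 1, 0, 0, -17], [0, 0, 1, 0, -7], [0, 0, 0, 1, 6]].

Note the characteristic polynomial does not split into linear factors over ℚ, so A has no Jordan form over ℚ; the rational canonical form exists over any field.

R = [[0, 0, 0, 0, -45], [1, 0, 0, 0, 48], [0, 1, 0, 0, -17], [0, 0, 1, 0, -7], [0, 0, 0, 1, 6]]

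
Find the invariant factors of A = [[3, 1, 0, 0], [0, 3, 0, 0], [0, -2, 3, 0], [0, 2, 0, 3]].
x - 3, x - 3, (x - 3)^2

The Jordan structure of A has elementary divisors (x - 3)^2, (x - 3), (x - 3). Arranging the block sizes at each eigenvalue in decreasing order and taking row products gives the invariant factors.

Invariant factors (smallest first, each dividing the next): x - 3, x - 3, (x - 3)^2.

Check: the last factor (x - 3)^2 is the minimal polynomial, and the product (x - 3)^4 is the characteristic polynomial.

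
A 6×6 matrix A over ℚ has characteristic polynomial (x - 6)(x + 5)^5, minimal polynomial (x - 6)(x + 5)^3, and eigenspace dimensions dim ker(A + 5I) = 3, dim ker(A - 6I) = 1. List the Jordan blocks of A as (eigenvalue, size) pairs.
λ = -5: algebraic multiplicity 5 (exponent in χ_A), largest block size 3 (exponent in m_A), 3 blocks (geometric multiplicity). These force block sizes [3, 1, 1].
λ = 6: algebraic multiplicity 1 (exponent in χ_A), largest block size 1 (exponent in m_A), 1 block (geometric multiplicity). This forces block sizes [1].

Jordan blocks: (-5, 3), (-5, 1), (-5, 1), (6, 1)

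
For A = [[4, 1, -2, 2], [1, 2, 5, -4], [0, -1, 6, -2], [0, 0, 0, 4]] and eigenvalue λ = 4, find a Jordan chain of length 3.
v_1 = [[2, -2, -1, 0]]^T, v_2 = [[0, 1, 0, 0]]^T, v_3 = [[1, -2, -1, 0]]^T

We seek v_1 ∈ ker((A - 4I)^3) \ ker((A - 4I)^2), then set v_{i+1} = (A - 4I) v_i.

One such chain is v_1 = [[2, -2, -1, 0]]^T, v_2 = [[0, 1, 0, 0]]^T, v_3 = [[1, -2, -1, 0]]^T. Check: (A - 4I) v_3 = [[0, 0, 0, 0]]^T = 0.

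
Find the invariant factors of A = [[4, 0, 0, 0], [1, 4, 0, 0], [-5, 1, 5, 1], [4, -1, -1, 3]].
The Jordan structure of A has elementary divisors (x - 4)^2, (x - 4)^2. Arranging the block sizes at each eigenvalue in decreasing order and taking row products gives the invariant factors.

Invariant factors (smallest first, each dividing the next): (x - 4)^2, (x - 4)^2.

Check: the last factor (x - 4)^2 is the minimal polynomial, and the product (x - 4)^4 is the characteristic polynomial.

(x - 4)^2, (x - 4)^2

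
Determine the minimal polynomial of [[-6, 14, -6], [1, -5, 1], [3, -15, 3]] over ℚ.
The characteristic polynomial factors as x(x + 4)^2. The minimal polynomial is ∏(x - λ)^{k_λ} where k_λ is the size of the largest Jordan block at λ.

For λ = -4: rank(A + 4I) = 2, and the largest Jordan block has size 2 (the smallest k with rank((A + 4I)^k) = rank((A + 4I)^(k+1))).
For λ = 0: rank(A) = 2, and the largest Jordan block has size 1 (the smallest k with rank(A^k) = rank(A^(k+1))).

So m_A(x) = x(x + 4)^2.

m_A(x) = x(x + 4)^2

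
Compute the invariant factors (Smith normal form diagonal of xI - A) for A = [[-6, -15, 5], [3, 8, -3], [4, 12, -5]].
x + 1, (x + 1)^2

The Jordan structure of A has elementary divisors (x + 1)^2, (x + 1). Arranging the block sizes at each eigenvalue in decreasing order and taking row products gives the invariant factors.

Invariant factors (smallest first, each dividing the next): x + 1, (x + 1)^2.

Check: the last factor (x + 1)^2 is the minimal polynomial, and the product (x + 1)^3 is the characteristic polynomial.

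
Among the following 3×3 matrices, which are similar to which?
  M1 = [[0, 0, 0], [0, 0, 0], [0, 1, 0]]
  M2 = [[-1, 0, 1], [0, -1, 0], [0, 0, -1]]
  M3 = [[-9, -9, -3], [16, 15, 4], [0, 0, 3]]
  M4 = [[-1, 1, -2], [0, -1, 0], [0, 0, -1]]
Characteristic polynomials: χ_{M1} = x^3, χ_{M2} = (x + 1)^3, χ_{M3} = (x - 3)^3, χ_{M4} = (x + 1)^3.

{M1}: invariant factors x, x^2.

{M2, M4}: invariant factors x + 1, (x + 1)^2.

{M3}: invariant factors x - 3, (x - 3)^2.

Matrices are similar if and only if their invariant-factor lists agree; the partition into similarity classes is {M1}, {M2, M4}, {M3}.

3 classes: {M1}, {M2, M4}, {M3}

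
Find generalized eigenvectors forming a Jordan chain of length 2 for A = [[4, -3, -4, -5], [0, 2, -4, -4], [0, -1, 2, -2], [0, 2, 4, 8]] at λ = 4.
We seek v_1 ∈ ker((A - 4I)^2) \ ker(A - 4I), then set v_{i+1} = (A - 4I) v_i.

One such chain is v_1 = [[-2, -3, -3, 4]]^T, v_2 = [[1, 2, 1, -2]]^T. Check: (A - 4I) v_2 = [[0, 0, 0, 0]]^T = 0.

v_1 = [[-2, -3, -3, 4]]^T, v_2 = [[1, 2, 1, -2]]^T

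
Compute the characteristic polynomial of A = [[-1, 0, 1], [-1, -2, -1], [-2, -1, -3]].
xI - A = [[x + 1, 0, -1], [1, x + 2, 1], [2, 1, x + 3]].

Expanding det(xI - A) along the first row:
det(xI - A) = + (x + 1)·det([[x + 2, 1], [1, x + 3]]) - (0)·det([[1, 1], [2, x + 3]]) + (-1)·det([[1, x + 2], [2, 1]]).

Evaluating gives χ_A(x) = x^3 + 6x^2 + 12x + 8 = (x + 2)^3.

χ_A(x) = (x + 2)^3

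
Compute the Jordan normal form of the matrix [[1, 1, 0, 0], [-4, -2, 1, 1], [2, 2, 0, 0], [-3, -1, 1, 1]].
The characteristic polynomial is det(xI - A) = x^4, so the eigenvalues are 0 (algebraic multiplicity 4).

For λ = 0: rank(A) = 2, rank(A^2) = 1, rank(A^3) = 0. The eigenspace has dimension 4 - 2 = 2, so there are 2 Jordan blocks; the rank sequence gives block sizes [3, 1].

Assembling the blocks gives the Jordan form J above.

J = [[0, 1, 0, 0], [0, 0, 1, 0], [0, 0, 0, 0], [0, 0, 0, 0]]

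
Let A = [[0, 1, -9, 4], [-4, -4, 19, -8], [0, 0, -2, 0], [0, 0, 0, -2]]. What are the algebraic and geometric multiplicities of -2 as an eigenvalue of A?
The characteristic polynomial is (x + 2)^4, so the factor x + 2 appears with exponent 4: the algebraic multiplicity is 4.

rank(A + 2I) = 2, so the eigenspace has dimension 4 - 2 = 2: the geometric multiplicity is 2.

Since 2 < 4, A is not diagonalizable.

algebraic multiplicity 4, geometric multiplicity 2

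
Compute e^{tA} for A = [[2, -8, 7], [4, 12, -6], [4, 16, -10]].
A has Jordan form J = [[-4, 0, 0], [0, 4, 1], [0, 0, 4]] with A = PJP^{-1}, so e^{tA} = P e^{tJ} P^{-1}.

For a Jordan block J_k(λ), e^{tJ_k(λ)} = e^{λt} · (I + tN + t^2 N^2/2! + ... + t^{k-1} N^{k-1}/(k-1)!) where N is the nilpotent superdiagonal part.

Assembling the blocks and conjugating back gives the entries of e^{tA} as shown above.

e^{tA} = [[(1 - 2*t)*e^{4*t}, -2*sinh(4*t), ((1 - t)*e^{8*t} - 1)*e^{-4*t}], [4*t*e^{4*t}, (2*e^{8*t} - 1)*e^{-4*t}, ((2*t - 1)*e^{8*t} + 1)*e^{-4*t}], [4*t*e^{4*t}, 4*sinh(4*t), ((2*t - 1)*e^{8*t} + 2)*e^{-4*t}]]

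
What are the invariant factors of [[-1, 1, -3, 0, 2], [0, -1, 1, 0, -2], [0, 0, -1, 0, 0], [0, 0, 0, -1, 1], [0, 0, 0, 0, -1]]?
The Jordan structure of A has elementary divisors (x + 1)^3, (x + 1)^2. Arranging the block sizes at each eigenvalue in decreasing order and taking row products gives the invariant factors.

Invariant factors (smallest first, each dividing the next): (x + 1)^2, (x + 1)^3.

Check: the last factor (x + 1)^3 is the minimal polynomial, and the product (x + 1)^5 is the characteristic polynomial.

(x + 1)^2, (x + 1)^3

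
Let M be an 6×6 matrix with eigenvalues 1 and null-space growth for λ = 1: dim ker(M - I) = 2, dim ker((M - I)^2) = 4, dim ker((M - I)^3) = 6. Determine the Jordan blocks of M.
λ = 1: successive nullity increments [2, 2, 2] count blocks of size ≥ k; block sizes are [3, 3].

Jordan blocks: (1, 3), (1, 3)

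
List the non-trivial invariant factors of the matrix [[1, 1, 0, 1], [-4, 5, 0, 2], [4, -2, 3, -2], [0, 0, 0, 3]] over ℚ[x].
x - 3, x - 3, (x - 3)^2

The Jordan structure of A has elementary divisors (x - 3)^2, (x - 3), (x - 3). Arranging the block sizes at each eigenvalue in decreasing order and taking row products gives the invariant factors.

Invariant factors (smallest first, each dividing the next): x - 3, x - 3, (x - 3)^2.

Check: the last factor (x - 3)^2 is the minimal polynomial, and the product (x - 3)^4 is the characteristic polynomial.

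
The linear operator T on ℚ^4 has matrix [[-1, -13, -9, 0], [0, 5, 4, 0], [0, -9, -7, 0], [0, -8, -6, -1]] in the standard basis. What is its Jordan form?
J = [[-1, 1, 0, 0], [0, -1, 1, 0], [0, 0, -1, 0], [0, 0, 0, -1]]

The characteristic polynomial is det(xI - A) = (x + 1)^4, so the eigenvalues are -1 (algebraic multiplicity 4).

For λ = -1: rank(A + I) = 2, rank((A + I)^2) = 1, rank((A + I)^3) = 0. The eigenspace has dimension 4 - 2 = 2, so there are 2 Jordan blocks; the rank sequence gives block sizes [3, 1].

Assembling the blocks gives the Jordan form J above.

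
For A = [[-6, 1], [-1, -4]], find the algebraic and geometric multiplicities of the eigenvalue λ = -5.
The characteristic polynomial is (x + 5)^2, so the factor x + 5 appears with exponent 2: the algebraic multiplicity is 2.

rank(A + 5I) = 1, so the eigenspace has dimension 2 - 1 = 1: the geometric multiplicity is 1.

Since 1 < 2, A is not diagonalizable.

algebraic multiplicity 2, geometric multiplicity 1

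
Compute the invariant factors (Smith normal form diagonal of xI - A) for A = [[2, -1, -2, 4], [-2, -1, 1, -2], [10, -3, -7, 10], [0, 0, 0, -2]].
The Jordan structure of A has elementary divisors (x + 2)^3, (x + 2). Arranging the block sizes at each eigenvalue in decreasing order and taking row products gives the invariant factors.

Invariant factors (smallest first, each dividing the next): x + 2, (x + 2)^3.

Check: the last factor (x + 2)^3 is the minimal polynomial, and the product (x + 2)^4 is the characteristic polynomial.

x + 2, (x + 2)^3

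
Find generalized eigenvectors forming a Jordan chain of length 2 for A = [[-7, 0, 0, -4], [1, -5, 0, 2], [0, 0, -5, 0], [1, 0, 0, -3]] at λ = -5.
v_1 = [[-3, 2, -1, 2]]^T, v_2 = [[-2, 1, 0, 1]]^T

We seek v_1 ∈ ker((A + 5I)^2) \ ker(A + 5I), then set v_{i+1} = (A + 5I) v_i.

One such chain is v_1 = [[-3, 2, -1, 2]]^T, v_2 = [[-2, 1, 0, 1]]^T. Check: (A + 5I) v_2 = [[0, 0, 0, 0]]^T = 0.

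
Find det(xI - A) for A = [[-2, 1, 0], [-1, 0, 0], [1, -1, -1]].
χ_A(x) = (x + 1)^3

xI - A = [[x + 2, -1, 0], [1, x, 0], [-1, 1, x + 1]].

Expanding det(xI - A) along the first row:
det(xI - A) = + (x + 2)·det([[x, 0], [1, x + 1]]) - (-1)·det([[1, 0], [-1, x + 1]]) + (0)·det([[1, x], [-1, 1]]).

Evaluating gives χ_A(x) = x^3 + 3x^2 + 3x + 1 = (x + 1)^3.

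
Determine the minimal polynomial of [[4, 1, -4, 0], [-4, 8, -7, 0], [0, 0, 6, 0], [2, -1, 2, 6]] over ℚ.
The characteristic polynomial factors as (x - 6)^4. The minimal polynomial is ∏(x - λ)^{k_λ} where k_λ is the size of the largest Jordan block at λ.

For λ = 6: rank(A - 6I) = 2, and the largest Jordan block has size 3 (the smallest k with rank((A - 6I)^k) = rank((A - 6I)^(k+1))).

So m_A(x) = (x - 6)^3.

m_A(x) = (x - 6)^3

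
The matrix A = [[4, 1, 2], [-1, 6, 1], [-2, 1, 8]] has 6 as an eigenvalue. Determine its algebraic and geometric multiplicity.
algebraic multiplicity 3, geometric multiplicity 1

The characteristic polynomial is (x - 6)^3, so the factor x - 6 appears with exponent 3: the algebraic multiplicity is 3.

rank(A - 6I) = 2, so the eigenspace has dimension 3 - 2 = 1: the geometric multiplicity is 1.

Since 1 < 3, A is not diagonalizable.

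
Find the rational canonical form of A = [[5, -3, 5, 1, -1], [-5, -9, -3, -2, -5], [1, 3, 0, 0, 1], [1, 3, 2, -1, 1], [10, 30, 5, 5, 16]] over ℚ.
The invariant factors of A (the non-unit diagonal entries of the Smith normal form of xI - A over ℚ[x]) are x - 6, (x - 6)(x - 1)(x + 1)^2, each dividing the next. The characteristic polynomial is their product, (x - 6)^2(x - 1)(x + 1)^2.

The rational canonical form is the block-diagonal matrix of companion matrices C(f_i):
R = [[6, 0, 0, 0, 0], [0, 0, 0, 0, -6], [0, 1, 0, 0, -5], [0, 0, 1, 0, 7], [0, 0, 0, 1, 5]].

R = [[6, 0, 0, 0, 0], [0, 0, 0, 0, -6], [0, 1, 0, 0, -5], [0, 0, 1, 0, 7], [0, 0, 0, 1, 5]]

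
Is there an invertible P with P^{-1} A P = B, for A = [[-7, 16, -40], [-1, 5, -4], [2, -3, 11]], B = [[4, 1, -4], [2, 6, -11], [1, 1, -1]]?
Two matrices over a field are similar if and only if they have the same invariant factors.

Both A and B have characteristic polynomial (x - 3)^3 and minimal polynomial (x - 3)^3. Computing further, both have invariant factors (x - 3)^3. Hence A and B are similar.

Yes.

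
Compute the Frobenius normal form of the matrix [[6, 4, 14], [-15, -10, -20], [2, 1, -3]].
R = [[0, 0, 30], [1, 0, -4], [0, 1, -7]]

The invariant factors of A (the non-unit diagonal entries of the Smith normal form of xI - A over ℚ[x]) are (x + 5)(x^2 + 2x - 6), each dividing the next. The characteristic polynomial is their product, (x + 5)(x^2 + 2x - 6).

The rational canonical form is the block-diagonal matrix of companion matrices C(f_i):
R = [[0, 0, 30], [1, 0, -4], [0, 1, -7]].

Note the characteristic polynomial does not split into linear factors over ℚ, so A has no Jordan form over ℚ; the rational canonical form exists over any field.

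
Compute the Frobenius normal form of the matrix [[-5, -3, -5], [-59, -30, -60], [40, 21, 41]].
R = [[0, 0, -12], [1, 0, 2], [0, 1, 6]]

The invariant factors of A (the non-unit diagonal entries of the Smith normal form of xI - A over ℚ[x]) are (x - 6)(x^2 - 2), each dividing the next. The characteristic polynomial is their product, (x - 6)(x^2 - 2).

The rational canonical form is the block-diagonal matrix of companion matrices C(f_i):
R = [[0, 0, -12], [1, 0, 2], [0, 1, 6]].

Note the characteristic polynomial does not split into linear factors over ℚ, so A has no Jordan form over ℚ; the rational canonical form exists over any field.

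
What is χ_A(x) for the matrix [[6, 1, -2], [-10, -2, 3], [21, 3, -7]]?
χ_A(x) = (x + 1)^3

xI - A = [[x - 6, -1, 2], [10, x + 2, -3], [-21, -3, x + 7]].

Expanding det(xI - A) along the first row:
det(xI - A) = + (x - 6)·det([[x + 2, -3], [-3, x + 7]]) - (-1)·det([[10, -3], [-21, x + 7]]) + (2)·det([[10, x + 2], [-21, -3]]).

Evaluating gives χ_A(x) = x^3 + 3x^2 + 3x + 1 = (x + 1)^3.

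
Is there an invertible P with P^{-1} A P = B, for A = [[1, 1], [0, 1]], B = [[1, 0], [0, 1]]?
No.

Both have characteristic polynomial (x - 1)^2, but the minimal polynomial of A is (x - 1)^2 while the minimal polynomial of B is x - 1. The minimal polynomial is a similarity invariant, so A and B are not similar.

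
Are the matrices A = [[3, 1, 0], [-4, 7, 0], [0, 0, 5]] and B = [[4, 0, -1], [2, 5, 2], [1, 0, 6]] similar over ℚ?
Two matrices over a field are similar if and only if they have the same invariant factors.

Both A and B have characteristic polynomial (x - 5)^3 and minimal polynomial (x - 5)^2. Computing further, both have invariant factors x - 5, (x - 5)^2. Hence A and B are similar.

Yes.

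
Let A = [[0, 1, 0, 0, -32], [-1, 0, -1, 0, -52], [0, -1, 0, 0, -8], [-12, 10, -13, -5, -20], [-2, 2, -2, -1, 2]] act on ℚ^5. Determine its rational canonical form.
The invariant factors of A (the non-unit diagonal entries of the Smith normal form of xI - A over ℚ[x]) are (x - 2)(x + 5)(x^3 + 4x - 4), each dividing the next. The characteristic polynomial is their product, (x - 2)(x + 5)(x^3 + 4x - 4).

The rational canonical form is the block-diagonal matrix of companion matrices C(f_i):
R = [[0, 0, 0, 0, -40], [1, 0, 0, 0, 52], [0, 1, 0, 0, -8], [0, 0, 1, 0, 6], [0, 0, 0, 1, -3]].

Note the characteristic polynomial does not split into linear factors over ℚ, so A has no Jordan form over ℚ; the rational canonical form exists over any field.

R = [[0, 0, 0, 0, -40], [1, 0, 0, 0, 52], [0, 1, 0, 0, -8], [0, 0, 1, 0, 6], [0, 0, 0, 1, -3]]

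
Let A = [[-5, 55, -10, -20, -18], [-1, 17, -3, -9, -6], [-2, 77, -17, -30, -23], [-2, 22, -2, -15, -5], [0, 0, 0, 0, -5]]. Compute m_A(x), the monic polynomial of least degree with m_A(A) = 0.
m_A(x) = (x + 5)^3

The characteristic polynomial factors as (x + 5)^5. The minimal polynomial is ∏(x - λ)^{k_λ} where k_λ is the size of the largest Jordan block at λ.

For λ = -5: rank(A + 5I) = 3, and the largest Jordan block has size 3 (the smallest k with rank((A + 5I)^k) = rank((A + 5I)^(k+1))).

So m_A(x) = (x + 5)^3.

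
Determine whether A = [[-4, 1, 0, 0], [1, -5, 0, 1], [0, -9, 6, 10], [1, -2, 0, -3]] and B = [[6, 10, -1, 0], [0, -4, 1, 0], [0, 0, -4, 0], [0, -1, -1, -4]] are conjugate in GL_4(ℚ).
Yes.

Two matrices over a field are similar if and only if they have the same invariant factors.

Both A and B have characteristic polynomial (x - 6)(x + 4)^3 and minimal polynomial (x - 6)(x + 4)^3. Computing further, both have invariant factors (x - 6)(x + 4)^3. Hence A and B are similar.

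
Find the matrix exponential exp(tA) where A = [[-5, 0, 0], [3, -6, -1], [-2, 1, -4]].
A has Jordan form J = [[-5, 1, 0], [0, -5, 1], [0, 0, -5]] with A = PJP^{-1}, so e^{tA} = P e^{tJ} P^{-1}.

For a Jordan block J_k(λ), e^{tJ_k(λ)} = e^{λt} · (I + tN + t^2 N^2/2! + ... + t^{k-1} N^{k-1}/(k-1)!) where N is the nilpotent superdiagonal part.

Assembling the blocks and conjugating back gives the entries of e^{tA} as shown above.

e^{tA} = [[e^{-5*t}, 0, 0], [t*(6 - t)*e^{-5*t}/2, (1 - t)*e^{-5*t}, -t*e^{-5*t}], [t*(t - 4)*e^{-5*t}/2, t*e^{-5*t}, (t + 1)*e^{-5*t}]]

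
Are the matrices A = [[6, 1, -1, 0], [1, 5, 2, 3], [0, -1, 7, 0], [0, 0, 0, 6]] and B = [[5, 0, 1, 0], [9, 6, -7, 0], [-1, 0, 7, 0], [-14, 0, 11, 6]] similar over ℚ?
Yes.

Two matrices over a field are similar if and only if they have the same invariant factors.

Both A and B have characteristic polynomial (x - 6)^4 and minimal polynomial (x - 6)^3. Computing further, both have invariant factors x - 6, (x - 6)^3. Hence A and B are similar.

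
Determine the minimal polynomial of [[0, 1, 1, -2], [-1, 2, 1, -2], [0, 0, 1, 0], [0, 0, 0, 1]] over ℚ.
m_A(x) = (x - 1)^2

The characteristic polynomial factors as (x - 1)^4. The minimal polynomial is ∏(x - λ)^{k_λ} where k_λ is the size of the largest Jordan block at λ.

For λ = 1: rank(A - I) = 1, and the largest Jordan block has size 2 (the smallest k with rank((A - I)^k) = rank((A - I)^(k+1))).

So m_A(x) = (x - 1)^2.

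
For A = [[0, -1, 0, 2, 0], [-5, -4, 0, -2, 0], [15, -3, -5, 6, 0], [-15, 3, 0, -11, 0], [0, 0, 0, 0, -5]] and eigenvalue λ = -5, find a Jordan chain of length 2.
We seek v_1 ∈ ker((A + 5I)^2) \ ker(A + 5I), then set v_{i+1} = (A + 5I) v_i.

One such chain is v_1 = [[0, 1, 0, 1, 0]]^T, v_2 = [[1, -1, 3, -3, 0]]^T. Check: (A + 5I) v_2 = [[0, 0, 0, 0, 0]]^T = 0.

v_1 = [[0, 1, 0, 1, 0]]^T, v_2 = [[1, -1, 3, -3, 0]]^T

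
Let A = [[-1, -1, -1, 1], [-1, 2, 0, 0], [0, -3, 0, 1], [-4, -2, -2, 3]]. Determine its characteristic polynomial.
xI - A = [[x + 1, 1, 1, -1], [1, x - 2, 0, 0], [0, 3, x, -1], [4, 2, 2, x - 3]].

Expanding det(xI - A) along the first row:
det(xI - A) = + (x + 1)·det([[x - 2, 0, 0], [3, x, -1], [2, 2, x - 3]]) - (1)·det([[1, 0, 0], [0, x, -1], [4, 2, x - 3]]) + (1)·det([[1, x - 2, 0], [0, 3, -1], [4, 2, x - 3]]) - (-1)·det([[1, x - 2, 0], [0, 3, x], [4, 2, 2]]).

Evaluating gives χ_A(x) = x^4 - 4x^3 + 6x^2 - 4x + 1 = (x - 1)^4.

χ_A(x) = (x - 1)^4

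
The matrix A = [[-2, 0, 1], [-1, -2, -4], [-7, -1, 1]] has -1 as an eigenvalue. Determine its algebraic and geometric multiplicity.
The characteristic polynomial is (x + 1)^3, so the factor x + 1 appears with exponent 3: the algebraic multiplicity is 3.

rank(A + I) = 2, so the eigenspace has dimension 3 - 2 = 1: the geometric multiplicity is 1.

Since 1 < 3, A is not diagonalizable.

algebraic multiplicity 3, geometric multiplicity 1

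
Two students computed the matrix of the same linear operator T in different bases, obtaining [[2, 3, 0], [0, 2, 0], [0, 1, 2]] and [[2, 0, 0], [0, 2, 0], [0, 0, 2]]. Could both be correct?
Both have characteristic polynomial (x - 2)^3, but the minimal polynomial of A is (x - 2)^2 while the minimal polynomial of B is x - 2. The minimal polynomial is a similarity invariant, so A and B are not similar.

No.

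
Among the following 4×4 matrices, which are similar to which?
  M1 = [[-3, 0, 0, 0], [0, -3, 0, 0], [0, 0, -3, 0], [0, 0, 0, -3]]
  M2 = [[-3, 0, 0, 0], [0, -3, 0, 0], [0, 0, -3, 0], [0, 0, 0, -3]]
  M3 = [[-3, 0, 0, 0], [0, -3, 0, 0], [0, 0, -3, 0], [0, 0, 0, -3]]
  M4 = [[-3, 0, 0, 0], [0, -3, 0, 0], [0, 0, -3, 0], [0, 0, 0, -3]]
1 class: {M1, M2, M3, M4}

Characteristic polynomials: χ_{M1} = (x + 3)^4, χ_{M2} = (x + 3)^4, χ_{M3} = (x + 3)^4, χ_{M4} = (x + 3)^4.

{M1, M2, M3, M4}: invariant factors x + 3, x + 3, x + 3, x + 3.

Matrices are similar if and only if their invariant-factor lists agree; the partition into similarity classes is {M1, M2, M3, M4}.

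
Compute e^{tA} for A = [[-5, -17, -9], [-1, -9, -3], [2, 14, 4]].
e^{tA} = [[(1 - t)*e^{-4*t}, (-5*t - 6*e^{2*t} + 6)*e^{-4*t}, 3*(-t - e^{2*t} + 1)*e^{-4*t}], [-t*e^{-4*t}, (1 - 5*t)*e^{-4*t}, -3*t*e^{-4*t}], [2*t*e^{-4*t}, 2*(5*t + e^{2*t} - 1)*e^{-4*t}, (6*t + e^{2*t})*e^{-4*t}]]

A has Jordan form J = [[-4, 1, 0], [0, -4, 0], [0, 0, -2]] with A = PJP^{-1}, so e^{tA} = P e^{tJ} P^{-1}.

For a Jordan block J_k(λ), e^{tJ_k(λ)} = e^{λt} · (I + tN + t^2 N^2/2! + ... + t^{k-1} N^{k-1}/(k-1)!) where N is the nilpotent superdiagonal part.

Assembling the blocks and conjugating back gives the entries of e^{tA} as shown above.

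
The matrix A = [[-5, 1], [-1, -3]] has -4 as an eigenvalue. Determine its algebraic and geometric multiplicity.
algebraic multiplicity 2, geometric multiplicity 1

The characteristic polynomial is (x + 4)^2, so the factor x + 4 appears with exponent 2: the algebraic multiplicity is 2.

rank(A + 4I) = 1, so the eigenspace has dimension 2 - 1 = 1: the geometric multiplicity is 1.

Since 1 < 2, A is not diagonalizable.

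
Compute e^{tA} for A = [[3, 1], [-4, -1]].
A has Jordan form J = [[1, 1], [0, 1]] with A = PJP^{-1}, so e^{tA} = P e^{tJ} P^{-1}.

For a Jordan block J_k(λ), e^{tJ_k(λ)} = e^{λt} · (I + tN + t^2 N^2/2! + ... + t^{k-1} N^{k-1}/(k-1)!) where N is the nilpotent superdiagonal part.

Assembling the blocks and conjugating back gives the entries of e^{tA} as shown above.

e^{tA} = [[(2*t + 1)*e^{t}, t*e^{t}], [-4*t*e^{t}, (1 - 2*t)*e^{t}]]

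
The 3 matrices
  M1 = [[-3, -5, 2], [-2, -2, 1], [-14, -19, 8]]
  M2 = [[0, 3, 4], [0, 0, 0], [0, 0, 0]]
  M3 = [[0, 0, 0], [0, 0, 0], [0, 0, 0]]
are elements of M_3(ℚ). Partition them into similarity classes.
Characteristic polynomials: χ_{M1} = (x - 1)^3, χ_{M2} = x^3, χ_{M3} = x^3.

{M1}: invariant factors (x - 1)^3.

{M2}: invariant factors x, x^2.

{M3}: invariant factors x, x, x.

Matrices are similar if and only if their invariant-factor lists agree; the partition into similarity classes is {M1}, {M2}, {M3}.

3 classes: {M1}, {M2}, {M3}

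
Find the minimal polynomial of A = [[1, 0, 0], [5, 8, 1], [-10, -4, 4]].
m_A(x) = (x - 6)^2(x - 1)

The characteristic polynomial factors as (x - 6)^2(x - 1). The minimal polynomial is ∏(x - λ)^{k_λ} where k_λ is the size of the largest Jordan block at λ.

For λ = 1: rank(A - I) = 2, and the largest Jordan block has size 1 (the smallest k with rank((A - I)^k) = rank((A - I)^(k+1))).
For λ = 6: rank(A - 6I) = 2, and the largest Jordan block has size 2 (the smallest k with rank((A - 6I)^k) = rank((A - 6I)^(k+1))).

So m_A(x) = (x - 6)^2(x - 1).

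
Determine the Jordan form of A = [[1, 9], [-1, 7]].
J = [[4, 1], [0, 4]]

The characteristic polynomial is det(xI - A) = (x - 4)^2, so the eigenvalues are 4 (algebraic multiplicity 2).

For λ = 4: rank(A - 4I) = 1, rank((A - 4I)^2) = 0. The eigenspace has dimension 2 - 1 = 1, so there is 1 Jordan block; the rank sequence gives block sizes [2].

Assembling the blocks gives the Jordan form J above.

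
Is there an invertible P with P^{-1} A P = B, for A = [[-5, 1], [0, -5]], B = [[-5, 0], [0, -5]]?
No.

Both have characteristic polynomial (x + 5)^2, but the minimal polynomial of A is (x + 5)^2 while the minimal polynomial of B is x + 5. The minimal polynomial is a similarity invariant, so A and B are not similar.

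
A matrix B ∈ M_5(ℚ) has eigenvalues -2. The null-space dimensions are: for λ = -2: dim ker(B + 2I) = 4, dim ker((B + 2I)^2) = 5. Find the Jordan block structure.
Jordan blocks: (-2, 2), (-2, 1), (-2, 1), (-2, 1)

λ = -2: successive nullity increments [4, 1] count blocks of size ≥ k; block sizes are [2, 1, 1, 1].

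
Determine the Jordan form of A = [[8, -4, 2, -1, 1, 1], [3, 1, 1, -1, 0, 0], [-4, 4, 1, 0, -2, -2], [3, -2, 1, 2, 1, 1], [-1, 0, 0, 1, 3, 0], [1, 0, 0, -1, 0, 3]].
J = [[3, 1, 0, 0, 0, 0], [0, 3, 1, 0, 0, 0], [0, 0, 3, 0, 0, 0], [0, 0, 0, 3, 1, 0], [0, 0, 0, 0, 3, 0], [0, 0, 0, 0, 0, 3]]

The characteristic polynomial is det(xI - A) = (x - 3)^6, so the eigenvalues are 3 (algebraic multiplicity 6).

For λ = 3: rank(A - 3I) = 3, rank((A - 3I)^2) = 1, rank((A - 3I)^3) = 0. The eigenspace has dimension 6 - 3 = 3, so there are 3 Jordan blocks; the rank sequence gives block sizes [3, 2, 1].

Assembling the blocks gives the Jordan form J above.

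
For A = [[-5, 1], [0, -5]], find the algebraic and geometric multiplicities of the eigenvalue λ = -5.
algebraic multiplicity 2, geometric multiplicity 1

The characteristic polynomial is (x + 5)^2, so the factor x + 5 appears with exponent 2: the algebraic multiplicity is 2.

rank(A + 5I) = 1, so the eigenspace has dimension 2 - 1 = 1: the geometric multiplicity is 1.

Since 1 < 2, A is not diagonalizable.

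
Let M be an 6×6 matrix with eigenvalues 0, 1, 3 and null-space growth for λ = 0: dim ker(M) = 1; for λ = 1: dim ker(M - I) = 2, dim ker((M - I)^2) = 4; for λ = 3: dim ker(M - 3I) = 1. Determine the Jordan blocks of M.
λ = 0: successive nullity increments [1] count blocks of size ≥ k; block sizes are [1].
λ = 1: successive nullity increments [2, 2] count blocks of size ≥ k; block sizes are [2, 2].
λ = 3: successive nullity increments [1] count blocks of size ≥ k; block sizes are [1].

Jordan blocks: (0, 1), (1, 2), (1, 2), (3, 1)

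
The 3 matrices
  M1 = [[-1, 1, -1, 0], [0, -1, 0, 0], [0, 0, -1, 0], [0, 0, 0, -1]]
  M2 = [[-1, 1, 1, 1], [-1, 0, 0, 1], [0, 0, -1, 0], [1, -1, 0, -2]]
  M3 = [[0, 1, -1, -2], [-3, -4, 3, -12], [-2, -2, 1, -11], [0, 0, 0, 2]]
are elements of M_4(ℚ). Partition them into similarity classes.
3 classes: {M1}, {M2}, {M3}

Characteristic polynomials: χ_{M1} = (x + 1)^4, χ_{M2} = (x + 1)^4, χ_{M3} = (x - 2)(x + 1)^3.

{M1}: invariant factors x + 1, x + 1, (x + 1)^2.

{M2}: invariant factors x + 1, (x + 1)^3.

{M3}: invariant factors x + 1, (x - 2)(x + 1)^2.

Matrices are similar if and only if their invariant-factor lists agree; the partition into similarity classes is {M1}, {M2}, {M3}.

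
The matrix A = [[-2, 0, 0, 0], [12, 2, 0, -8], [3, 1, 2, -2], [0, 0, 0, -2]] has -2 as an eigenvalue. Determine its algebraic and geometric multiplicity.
The characteristic polynomial is (x - 2)^2(x + 2)^2, so the factor x + 2 appears with exponent 2: the algebraic multiplicity is 2.

rank(A + 2I) = 2, so the eigenspace has dimension 4 - 2 = 2: the geometric multiplicity is 2.

algebraic multiplicity 2, geometric multiplicity 2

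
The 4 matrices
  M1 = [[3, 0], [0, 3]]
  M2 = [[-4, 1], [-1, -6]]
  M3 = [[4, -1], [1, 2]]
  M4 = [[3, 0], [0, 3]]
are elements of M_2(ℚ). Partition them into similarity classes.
3 classes: {M1, M4}, {M2}, {M3}

Characteristic polynomials: χ_{M1} = (x - 3)^2, χ_{M2} = (x + 5)^2, χ_{M3} = (x - 3)^2, χ_{M4} = (x - 3)^2.

{M1, M4}: invariant factors x - 3, x - 3.

{M2}: invariant factors (x + 5)^2.

{M3}: invariant factors (x - 3)^2.

Matrices are similar if and only if their invariant-factor lists agree; the partition into similarity classes is {M1, M4}, {M2}, {M3}.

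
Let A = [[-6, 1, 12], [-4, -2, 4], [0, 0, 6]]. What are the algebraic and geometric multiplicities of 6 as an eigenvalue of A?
algebraic multiplicity 1, geometric multiplicity 1

The characteristic polynomial is (x - 6)(x + 4)^2, so the factor x - 6 appears with exponent 1: the algebraic multiplicity is 1.

rank(A - 6I) = 2, so the eigenspace has dimension 3 - 2 = 1: the geometric multiplicity is 1.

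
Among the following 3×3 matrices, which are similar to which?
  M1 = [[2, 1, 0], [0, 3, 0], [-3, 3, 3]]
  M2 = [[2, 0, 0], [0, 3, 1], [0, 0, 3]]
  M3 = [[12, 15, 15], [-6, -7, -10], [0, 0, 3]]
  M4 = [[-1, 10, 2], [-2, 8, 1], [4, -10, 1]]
2 classes: {M1, M3, M4}, {M2}

Characteristic polynomials: χ_{M1} = (x - 3)^2(x - 2), χ_{M2} = (x - 3)^2(x - 2), χ_{M3} = (x - 3)^2(x - 2), χ_{M4} = (x - 3)^2(x - 2).

{M1, M3, M4}: invariant factors x - 3, (x - 3)(x - 2).

{M2}: invariant factors (x - 3)^2(x - 2).

Matrices are similar if and only if their invariant-factor lists agree; the partition into similarity classes is {M1, M3, M4}, {M2}.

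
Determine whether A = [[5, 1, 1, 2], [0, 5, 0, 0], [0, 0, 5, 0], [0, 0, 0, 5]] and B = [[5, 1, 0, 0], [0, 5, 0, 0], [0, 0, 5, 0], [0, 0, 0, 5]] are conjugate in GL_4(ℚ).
Two matrices over a field are similar if and only if they have the same invariant factors.

Both A and B have characteristic polynomial (x - 5)^4 and minimal polynomial (x - 5)^2. Computing further, both have invariant factors x - 5, x - 5, (x - 5)^2. Hence A and B are similar.

Yes.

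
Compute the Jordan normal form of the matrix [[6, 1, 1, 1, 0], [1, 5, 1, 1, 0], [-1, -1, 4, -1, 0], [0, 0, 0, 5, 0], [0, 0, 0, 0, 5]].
The characteristic polynomial is det(xI - A) = (x - 5)^5, so the eigenvalues are 5 (algebraic multiplicity 5).

For λ = 5: rank(A - 5I) = 2, rank((A - 5I)^2) = 1, rank((A - 5I)^3) = 0. The eigenspace has dimension 5 - 2 = 3, so there are 3 Jordan blocks; the rank sequence gives block sizes [3, 1, 1].

Assembling the blocks gives the Jordan form J above.

J = [[5, 1, 0, 0, 0], [0, 5, 1, 0, 0], [0, 0, 5, 0, 0], [0, 0, 0, 5, 0], [0, 0, 0, 0, 5]]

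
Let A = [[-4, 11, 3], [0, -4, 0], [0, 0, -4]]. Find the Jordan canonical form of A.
J = [[-4, 1, 0], [0, -4, 0], [0, 0, -4]]

The characteristic polynomial is det(xI - A) = (x + 4)^3, so the eigenvalues are -4 (algebraic multiplicity 3).

For λ = -4: rank(A + 4I) = 1, rank((A + 4I)^2) = 0. The eigenspace has dimension 3 - 1 = 2, so there are 2 Jordan blocks; the rank sequence gives block sizes [2, 1].

Assembling the blocks gives the Jordan form J above.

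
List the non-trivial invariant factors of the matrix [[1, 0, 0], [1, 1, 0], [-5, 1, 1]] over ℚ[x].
(x - 1)^3

The Jordan structure of A has elementary divisors (x - 1)^3. Arranging the block sizes at each eigenvalue in decreasing order and taking row products gives the invariant factors.

Invariant factors (smallest first, each dividing the next): (x - 1)^3.

Check: the last factor (x - 1)^3 is the minimal polynomial, and the product (x - 1)^3 is the characteristic polynomial.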